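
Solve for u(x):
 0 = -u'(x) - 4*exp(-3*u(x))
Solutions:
 u(x) = log(C1 - 12*x)/3
 u(x) = log((-3^(1/3) - 3^(5/6)*I)*(C1 - 4*x)^(1/3)/2)
 u(x) = log((-3^(1/3) + 3^(5/6)*I)*(C1 - 4*x)^(1/3)/2)


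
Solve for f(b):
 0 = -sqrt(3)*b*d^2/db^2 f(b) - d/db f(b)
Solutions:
 f(b) = C1 + C2*b^(1 - sqrt(3)/3)


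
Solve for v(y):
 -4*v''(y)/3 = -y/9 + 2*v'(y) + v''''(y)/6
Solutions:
 v(y) = C1 + C2*exp(-6^(1/3)*y*(-(27 + sqrt(1113))^(1/3) + 4*6^(1/3)/(27 + sqrt(1113))^(1/3))/6)*sin(2^(1/3)*3^(1/6)*y*(2*2^(1/3)/(27 + sqrt(1113))^(1/3) + 3^(2/3)*(27 + sqrt(1113))^(1/3)/6)) + C3*exp(-6^(1/3)*y*(-(27 + sqrt(1113))^(1/3) + 4*6^(1/3)/(27 + sqrt(1113))^(1/3))/6)*cos(2^(1/3)*3^(1/6)*y*(2*2^(1/3)/(27 + sqrt(1113))^(1/3) + 3^(2/3)*(27 + sqrt(1113))^(1/3)/6)) + C4*exp(6^(1/3)*y*(-(27 + sqrt(1113))^(1/3) + 4*6^(1/3)/(27 + sqrt(1113))^(1/3))/3) + y^2/36 - y/27


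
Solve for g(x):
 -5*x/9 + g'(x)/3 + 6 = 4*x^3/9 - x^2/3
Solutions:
 g(x) = C1 + x^4/3 - x^3/3 + 5*x^2/6 - 18*x


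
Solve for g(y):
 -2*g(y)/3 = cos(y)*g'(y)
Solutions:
 g(y) = C1*(sin(y) - 1)^(1/3)/(sin(y) + 1)^(1/3)


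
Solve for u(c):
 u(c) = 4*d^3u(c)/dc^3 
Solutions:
 u(c) = C3*exp(2^(1/3)*c/2) + (C1*sin(2^(1/3)*sqrt(3)*c/4) + C2*cos(2^(1/3)*sqrt(3)*c/4))*exp(-2^(1/3)*c/4)


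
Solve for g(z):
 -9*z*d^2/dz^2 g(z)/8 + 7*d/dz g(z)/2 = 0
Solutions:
 g(z) = C1 + C2*z^(37/9)


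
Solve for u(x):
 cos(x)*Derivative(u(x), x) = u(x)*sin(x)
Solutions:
 u(x) = C1/cos(x)


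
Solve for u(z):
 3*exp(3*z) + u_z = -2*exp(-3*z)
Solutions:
 u(z) = C1 - exp(3*z) + 2*exp(-3*z)/3


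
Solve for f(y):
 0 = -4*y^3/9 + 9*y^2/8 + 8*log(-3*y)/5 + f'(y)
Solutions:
 f(y) = C1 + y^4/9 - 3*y^3/8 - 8*y*log(-y)/5 + 8*y*(1 - log(3))/5


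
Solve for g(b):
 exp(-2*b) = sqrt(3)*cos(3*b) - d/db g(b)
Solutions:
 g(b) = C1 + sqrt(3)*sin(3*b)/3 + exp(-2*b)/2


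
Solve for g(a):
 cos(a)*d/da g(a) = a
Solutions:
 g(a) = C1 + Integral(a/cos(a), a)


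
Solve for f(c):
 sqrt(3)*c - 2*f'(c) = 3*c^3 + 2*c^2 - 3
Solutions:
 f(c) = C1 - 3*c^4/8 - c^3/3 + sqrt(3)*c^2/4 + 3*c/2


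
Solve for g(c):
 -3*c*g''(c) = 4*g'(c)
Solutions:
 g(c) = C1 + C2/c^(1/3)


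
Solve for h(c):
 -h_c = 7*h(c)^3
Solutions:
 h(c) = -sqrt(2)*sqrt(-1/(C1 - 7*c))/2
 h(c) = sqrt(2)*sqrt(-1/(C1 - 7*c))/2


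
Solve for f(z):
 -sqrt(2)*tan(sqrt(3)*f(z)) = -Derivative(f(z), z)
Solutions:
 f(z) = sqrt(3)*(pi - asin(C1*exp(sqrt(6)*z)))/3
 f(z) = sqrt(3)*asin(C1*exp(sqrt(6)*z))/3


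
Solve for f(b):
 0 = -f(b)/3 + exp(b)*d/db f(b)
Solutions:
 f(b) = C1*exp(-exp(-b)/3)


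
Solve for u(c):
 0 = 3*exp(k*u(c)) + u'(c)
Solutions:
 u(c) = Piecewise((log(1/(C1*k + 3*c*k))/k, Ne(k, 0)), (nan, True))
 u(c) = Piecewise((C1 - 3*c, Eq(k, 0)), (nan, True))


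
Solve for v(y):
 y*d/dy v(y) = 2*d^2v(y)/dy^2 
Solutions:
 v(y) = C1 + C2*erfi(y/2)


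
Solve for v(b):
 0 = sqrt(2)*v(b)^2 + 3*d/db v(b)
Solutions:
 v(b) = 3/(C1 + sqrt(2)*b)


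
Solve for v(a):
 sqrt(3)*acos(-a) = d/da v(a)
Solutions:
 v(a) = C1 + sqrt(3)*(a*acos(-a) + sqrt(1 - a^2))


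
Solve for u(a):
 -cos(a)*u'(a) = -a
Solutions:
 u(a) = C1 + Integral(a/cos(a), a)


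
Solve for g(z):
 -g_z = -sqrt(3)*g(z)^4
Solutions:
 g(z) = (-1/(C1 + 3*sqrt(3)*z))^(1/3)
 g(z) = (-1/(C1 + sqrt(3)*z))^(1/3)*(-3^(2/3) - 3*3^(1/6)*I)/6
 g(z) = (-1/(C1 + sqrt(3)*z))^(1/3)*(-3^(2/3) + 3*3^(1/6)*I)/6


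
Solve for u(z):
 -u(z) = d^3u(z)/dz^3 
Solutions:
 u(z) = C3*exp(-z) + (C1*sin(sqrt(3)*z/2) + C2*cos(sqrt(3)*z/2))*exp(z/2)


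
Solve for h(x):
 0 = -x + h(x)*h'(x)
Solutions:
 h(x) = -sqrt(C1 + x^2)
 h(x) = sqrt(C1 + x^2)


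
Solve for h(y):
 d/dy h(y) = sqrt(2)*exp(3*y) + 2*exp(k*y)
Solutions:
 h(y) = C1 + sqrt(2)*exp(3*y)/3 + 2*exp(k*y)/k


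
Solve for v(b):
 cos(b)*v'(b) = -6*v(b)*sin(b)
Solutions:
 v(b) = C1*cos(b)^6


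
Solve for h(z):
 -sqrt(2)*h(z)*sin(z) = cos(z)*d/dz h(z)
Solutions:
 h(z) = C1*cos(z)^(sqrt(2))


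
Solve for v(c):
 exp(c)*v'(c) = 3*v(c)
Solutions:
 v(c) = C1*exp(-3*exp(-c))


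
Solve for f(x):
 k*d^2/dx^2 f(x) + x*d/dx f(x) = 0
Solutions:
 f(x) = C1 + C2*sqrt(k)*erf(sqrt(2)*x*sqrt(1/k)/2)


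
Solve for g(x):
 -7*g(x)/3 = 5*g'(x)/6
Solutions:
 g(x) = C1*exp(-14*x/5)


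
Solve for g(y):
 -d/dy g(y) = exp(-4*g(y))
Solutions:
 g(y) = log(-I*(C1 - 4*y)^(1/4))
 g(y) = log(I*(C1 - 4*y)^(1/4))
 g(y) = log(-(C1 - 4*y)^(1/4))
 g(y) = log(C1 - 4*y)/4


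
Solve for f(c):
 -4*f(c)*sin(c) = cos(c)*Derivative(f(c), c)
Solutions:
 f(c) = C1*cos(c)^4


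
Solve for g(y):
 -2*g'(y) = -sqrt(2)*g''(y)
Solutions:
 g(y) = C1 + C2*exp(sqrt(2)*y)


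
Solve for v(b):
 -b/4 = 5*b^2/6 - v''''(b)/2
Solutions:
 v(b) = C1 + C2*b + C3*b^2 + C4*b^3 + b^6/216 + b^5/240


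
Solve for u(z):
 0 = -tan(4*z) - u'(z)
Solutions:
 u(z) = C1 + log(cos(4*z))/4


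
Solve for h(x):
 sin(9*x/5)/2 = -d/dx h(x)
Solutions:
 h(x) = C1 + 5*cos(9*x/5)/18


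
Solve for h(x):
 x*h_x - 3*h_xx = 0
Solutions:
 h(x) = C1 + C2*erfi(sqrt(6)*x/6)


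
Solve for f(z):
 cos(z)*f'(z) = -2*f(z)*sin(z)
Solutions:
 f(z) = C1*cos(z)^2


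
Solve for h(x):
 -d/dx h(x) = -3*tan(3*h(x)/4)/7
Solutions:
 h(x) = -4*asin(C1*exp(9*x/28))/3 + 4*pi/3
 h(x) = 4*asin(C1*exp(9*x/28))/3


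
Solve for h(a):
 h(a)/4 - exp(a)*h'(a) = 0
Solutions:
 h(a) = C1*exp(-exp(-a)/4)


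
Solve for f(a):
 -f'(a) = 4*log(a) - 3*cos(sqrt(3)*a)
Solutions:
 f(a) = C1 - 4*a*log(a) + 4*a + sqrt(3)*sin(sqrt(3)*a)


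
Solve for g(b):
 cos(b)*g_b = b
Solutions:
 g(b) = C1 + Integral(b/cos(b), b)


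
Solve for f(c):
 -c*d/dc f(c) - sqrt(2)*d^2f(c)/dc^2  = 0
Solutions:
 f(c) = C1 + C2*erf(2^(1/4)*c/2)


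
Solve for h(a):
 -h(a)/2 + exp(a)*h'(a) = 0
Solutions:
 h(a) = C1*exp(-exp(-a)/2)


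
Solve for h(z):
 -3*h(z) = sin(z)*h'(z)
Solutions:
 h(z) = C1*(cos(z) + 1)^(3/2)/(cos(z) - 1)^(3/2)


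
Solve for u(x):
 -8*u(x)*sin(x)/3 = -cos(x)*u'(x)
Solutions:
 u(x) = C1/cos(x)^(8/3)


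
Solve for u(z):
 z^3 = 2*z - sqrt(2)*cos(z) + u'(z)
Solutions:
 u(z) = C1 + z^4/4 - z^2 + sqrt(2)*sin(z)


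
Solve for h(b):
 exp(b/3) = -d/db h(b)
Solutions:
 h(b) = C1 - 3*exp(b/3)


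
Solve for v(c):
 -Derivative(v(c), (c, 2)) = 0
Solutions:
 v(c) = C1 + C2*c


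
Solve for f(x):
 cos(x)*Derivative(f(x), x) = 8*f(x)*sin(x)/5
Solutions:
 f(x) = C1/cos(x)^(8/5)


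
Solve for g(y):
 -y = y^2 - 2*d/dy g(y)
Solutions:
 g(y) = C1 + y^3/6 + y^2/4


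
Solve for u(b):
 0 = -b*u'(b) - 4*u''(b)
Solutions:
 u(b) = C1 + C2*erf(sqrt(2)*b/4)


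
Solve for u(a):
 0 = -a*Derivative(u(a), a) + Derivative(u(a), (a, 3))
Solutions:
 u(a) = C1 + Integral(C2*airyai(a) + C3*airybi(a), a)


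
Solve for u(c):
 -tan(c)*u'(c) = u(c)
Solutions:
 u(c) = C1/sin(c)


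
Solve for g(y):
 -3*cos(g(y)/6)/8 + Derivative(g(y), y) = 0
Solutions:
 -3*y/8 - 3*log(sin(g(y)/6) - 1) + 3*log(sin(g(y)/6) + 1) = C1


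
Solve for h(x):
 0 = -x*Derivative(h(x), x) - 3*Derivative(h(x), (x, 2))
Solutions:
 h(x) = C1 + C2*erf(sqrt(6)*x/6)


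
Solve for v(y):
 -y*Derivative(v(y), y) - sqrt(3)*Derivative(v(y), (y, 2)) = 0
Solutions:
 v(y) = C1 + C2*erf(sqrt(2)*3^(3/4)*y/6)


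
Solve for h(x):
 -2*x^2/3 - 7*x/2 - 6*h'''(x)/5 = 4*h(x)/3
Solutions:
 h(x) = C3*exp(-30^(1/3)*x/3) - x^2/2 - 21*x/8 + (C1*sin(10^(1/3)*3^(5/6)*x/6) + C2*cos(10^(1/3)*3^(5/6)*x/6))*exp(30^(1/3)*x/6)


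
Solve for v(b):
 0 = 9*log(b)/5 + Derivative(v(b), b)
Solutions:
 v(b) = C1 - 9*b*log(b)/5 + 9*b/5


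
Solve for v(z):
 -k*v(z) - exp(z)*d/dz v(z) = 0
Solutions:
 v(z) = C1*exp(k*exp(-z))


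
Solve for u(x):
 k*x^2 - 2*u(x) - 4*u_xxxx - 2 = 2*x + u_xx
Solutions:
 u(x) = k*x^2/2 - k/2 - x + (C1*sin(2^(3/4)*x*cos(atan(sqrt(31))/2)/2) + C2*cos(2^(3/4)*x*cos(atan(sqrt(31))/2)/2))*exp(-2^(3/4)*x*sin(atan(sqrt(31))/2)/2) + (C3*sin(2^(3/4)*x*cos(atan(sqrt(31))/2)/2) + C4*cos(2^(3/4)*x*cos(atan(sqrt(31))/2)/2))*exp(2^(3/4)*x*sin(atan(sqrt(31))/2)/2) - 1


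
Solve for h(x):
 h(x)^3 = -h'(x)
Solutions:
 h(x) = -sqrt(2)*sqrt(-1/(C1 - x))/2
 h(x) = sqrt(2)*sqrt(-1/(C1 - x))/2


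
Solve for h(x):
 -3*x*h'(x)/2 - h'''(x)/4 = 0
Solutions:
 h(x) = C1 + Integral(C2*airyai(-6^(1/3)*x) + C3*airybi(-6^(1/3)*x), x)


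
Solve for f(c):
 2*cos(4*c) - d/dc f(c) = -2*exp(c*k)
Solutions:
 f(c) = C1 + sin(4*c)/2 + 2*exp(c*k)/k


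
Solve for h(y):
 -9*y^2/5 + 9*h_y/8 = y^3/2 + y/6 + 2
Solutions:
 h(y) = C1 + y^4/9 + 8*y^3/15 + 2*y^2/27 + 16*y/9


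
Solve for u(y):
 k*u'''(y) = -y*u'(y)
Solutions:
 u(y) = C1 + Integral(C2*airyai(y*(-1/k)^(1/3)) + C3*airybi(y*(-1/k)^(1/3)), y)


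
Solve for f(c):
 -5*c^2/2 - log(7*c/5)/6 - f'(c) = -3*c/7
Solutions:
 f(c) = C1 - 5*c^3/6 + 3*c^2/14 - c*log(c)/6 - c*log(7)/6 + c/6 + c*log(5)/6


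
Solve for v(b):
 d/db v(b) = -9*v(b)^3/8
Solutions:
 v(b) = -2*sqrt(-1/(C1 - 9*b))
 v(b) = 2*sqrt(-1/(C1 - 9*b))


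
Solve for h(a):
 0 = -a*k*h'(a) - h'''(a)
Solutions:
 h(a) = C1 + Integral(C2*airyai(a*(-k)^(1/3)) + C3*airybi(a*(-k)^(1/3)), a)


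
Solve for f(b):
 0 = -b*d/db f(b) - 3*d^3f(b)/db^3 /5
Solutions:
 f(b) = C1 + Integral(C2*airyai(-3^(2/3)*5^(1/3)*b/3) + C3*airybi(-3^(2/3)*5^(1/3)*b/3), b)


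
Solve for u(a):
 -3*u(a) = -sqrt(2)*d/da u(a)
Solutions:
 u(a) = C1*exp(3*sqrt(2)*a/2)


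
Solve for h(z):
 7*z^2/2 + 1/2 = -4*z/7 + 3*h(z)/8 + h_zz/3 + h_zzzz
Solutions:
 h(z) = 28*z^2/3 + 32*z/21 + (C1*sin(6^(1/4)*z*cos(atan(5*sqrt(2)/2)/2)/2) + C2*cos(6^(1/4)*z*cos(atan(5*sqrt(2)/2)/2)/2))*exp(-6^(1/4)*z*sin(atan(5*sqrt(2)/2)/2)/2) + (C3*sin(6^(1/4)*z*cos(atan(5*sqrt(2)/2)/2)/2) + C4*cos(6^(1/4)*z*cos(atan(5*sqrt(2)/2)/2)/2))*exp(6^(1/4)*z*sin(atan(5*sqrt(2)/2)/2)/2) - 412/27


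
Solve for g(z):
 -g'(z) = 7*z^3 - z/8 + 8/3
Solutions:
 g(z) = C1 - 7*z^4/4 + z^2/16 - 8*z/3


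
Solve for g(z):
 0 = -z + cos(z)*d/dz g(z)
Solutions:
 g(z) = C1 + Integral(z/cos(z), z)


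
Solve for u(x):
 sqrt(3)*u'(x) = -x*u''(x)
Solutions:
 u(x) = C1 + C2*x^(1 - sqrt(3))


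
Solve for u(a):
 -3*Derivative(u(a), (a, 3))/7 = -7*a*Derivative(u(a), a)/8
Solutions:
 u(a) = C1 + Integral(C2*airyai(21^(2/3)*a/6) + C3*airybi(21^(2/3)*a/6), a)


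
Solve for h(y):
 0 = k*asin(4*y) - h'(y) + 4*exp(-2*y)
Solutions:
 h(y) = C1 + k*y*asin(4*y) + k*sqrt(1 - 16*y^2)/4 - 2*exp(-2*y)


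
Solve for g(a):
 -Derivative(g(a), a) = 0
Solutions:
 g(a) = C1


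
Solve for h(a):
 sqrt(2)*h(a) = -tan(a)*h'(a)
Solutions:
 h(a) = C1/sin(a)^(sqrt(2))


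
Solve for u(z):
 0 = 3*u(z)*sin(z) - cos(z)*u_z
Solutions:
 u(z) = C1/cos(z)^3


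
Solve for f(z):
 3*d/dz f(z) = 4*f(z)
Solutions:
 f(z) = C1*exp(4*z/3)


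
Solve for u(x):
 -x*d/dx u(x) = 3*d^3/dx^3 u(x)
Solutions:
 u(x) = C1 + Integral(C2*airyai(-3^(2/3)*x/3) + C3*airybi(-3^(2/3)*x/3), x)


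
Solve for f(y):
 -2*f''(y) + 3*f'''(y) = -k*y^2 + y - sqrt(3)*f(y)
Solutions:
 f(y) = C1*exp(y*(8*2^(1/3)/(-16 + sqrt(-256 + (-16 + 243*sqrt(3))^2) + 243*sqrt(3))^(1/3) + 8 + 2^(2/3)*(-16 + sqrt(-256 + (-16 + 243*sqrt(3))^2) + 243*sqrt(3))^(1/3))/36)*sin(2^(1/3)*sqrt(3)*y*(-2^(1/3)*(-16 + 27*sqrt(-256/729 + (-16/27 + 9*sqrt(3))^2) + 243*sqrt(3))^(1/3) + 8/(-16 + 27*sqrt(-256/729 + (-16/27 + 9*sqrt(3))^2) + 243*sqrt(3))^(1/3))/36) + C2*exp(y*(8*2^(1/3)/(-16 + sqrt(-256 + (-16 + 243*sqrt(3))^2) + 243*sqrt(3))^(1/3) + 8 + 2^(2/3)*(-16 + sqrt(-256 + (-16 + 243*sqrt(3))^2) + 243*sqrt(3))^(1/3))/36)*cos(2^(1/3)*sqrt(3)*y*(-2^(1/3)*(-16 + 27*sqrt(-256/729 + (-16/27 + 9*sqrt(3))^2) + 243*sqrt(3))^(1/3) + 8/(-16 + 27*sqrt(-256/729 + (-16/27 + 9*sqrt(3))^2) + 243*sqrt(3))^(1/3))/36) + C3*exp(y*(-2^(2/3)*(-16 + sqrt(-256 + (-16 + 243*sqrt(3))^2) + 243*sqrt(3))^(1/3) - 8*2^(1/3)/(-16 + sqrt(-256 + (-16 + 243*sqrt(3))^2) + 243*sqrt(3))^(1/3) + 4)/18) - sqrt(3)*k*y^2/3 - 4*k/3 + sqrt(3)*y/3


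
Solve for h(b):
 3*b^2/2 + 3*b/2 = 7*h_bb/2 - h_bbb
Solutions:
 h(b) = C1 + C2*b + C3*exp(7*b/2) + b^4/28 + 11*b^3/98 + 33*b^2/343


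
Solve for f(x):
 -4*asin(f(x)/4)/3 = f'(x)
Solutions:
 Integral(1/asin(_y/4), (_y, f(x))) = C1 - 4*x/3


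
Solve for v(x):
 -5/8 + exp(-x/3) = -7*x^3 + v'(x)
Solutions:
 v(x) = C1 + 7*x^4/4 - 5*x/8 - 3*exp(-x/3)


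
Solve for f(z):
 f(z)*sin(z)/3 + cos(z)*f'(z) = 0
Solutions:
 f(z) = C1*cos(z)^(1/3)


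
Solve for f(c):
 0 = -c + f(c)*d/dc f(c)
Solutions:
 f(c) = -sqrt(C1 + c^2)
 f(c) = sqrt(C1 + c^2)


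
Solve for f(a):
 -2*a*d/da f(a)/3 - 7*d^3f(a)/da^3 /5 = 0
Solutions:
 f(a) = C1 + Integral(C2*airyai(-10^(1/3)*21^(2/3)*a/21) + C3*airybi(-10^(1/3)*21^(2/3)*a/21), a)


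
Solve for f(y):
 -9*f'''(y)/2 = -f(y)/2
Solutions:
 f(y) = C3*exp(3^(1/3)*y/3) + (C1*sin(3^(5/6)*y/6) + C2*cos(3^(5/6)*y/6))*exp(-3^(1/3)*y/6)


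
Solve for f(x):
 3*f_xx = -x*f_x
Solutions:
 f(x) = C1 + C2*erf(sqrt(6)*x/6)


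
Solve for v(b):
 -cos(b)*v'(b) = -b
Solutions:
 v(b) = C1 + Integral(b/cos(b), b)


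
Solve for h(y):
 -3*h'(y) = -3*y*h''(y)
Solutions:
 h(y) = C1 + C2*y^2


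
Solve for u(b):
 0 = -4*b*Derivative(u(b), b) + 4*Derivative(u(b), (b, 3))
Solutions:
 u(b) = C1 + Integral(C2*airyai(b) + C3*airybi(b), b)


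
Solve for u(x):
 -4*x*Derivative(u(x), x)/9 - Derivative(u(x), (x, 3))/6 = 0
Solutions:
 u(x) = C1 + Integral(C2*airyai(-2*3^(2/3)*x/3) + C3*airybi(-2*3^(2/3)*x/3), x)


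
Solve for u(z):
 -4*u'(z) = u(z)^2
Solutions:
 u(z) = 4/(C1 + z)


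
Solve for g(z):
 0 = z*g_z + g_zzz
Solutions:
 g(z) = C1 + Integral(C2*airyai(-z) + C3*airybi(-z), z)


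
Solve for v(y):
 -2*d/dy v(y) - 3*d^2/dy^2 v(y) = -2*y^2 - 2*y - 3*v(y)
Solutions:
 v(y) = C1*exp(y*(-1 + sqrt(10))/3) + C2*exp(-y*(1 + sqrt(10))/3) - 2*y^2/3 - 14*y/9 - 64/27


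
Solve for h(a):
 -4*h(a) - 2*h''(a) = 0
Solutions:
 h(a) = C1*sin(sqrt(2)*a) + C2*cos(sqrt(2)*a)


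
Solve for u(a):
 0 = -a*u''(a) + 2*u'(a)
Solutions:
 u(a) = C1 + C2*a^3


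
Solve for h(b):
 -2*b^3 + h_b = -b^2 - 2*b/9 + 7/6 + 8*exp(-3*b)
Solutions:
 h(b) = C1 + b^4/2 - b^3/3 - b^2/9 + 7*b/6 - 8*exp(-3*b)/3


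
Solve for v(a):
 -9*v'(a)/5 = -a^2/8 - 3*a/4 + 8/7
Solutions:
 v(a) = C1 + 5*a^3/216 + 5*a^2/24 - 40*a/63


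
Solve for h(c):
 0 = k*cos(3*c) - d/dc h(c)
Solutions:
 h(c) = C1 + k*sin(3*c)/3


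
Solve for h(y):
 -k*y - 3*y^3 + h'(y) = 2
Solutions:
 h(y) = C1 + k*y^2/2 + 3*y^4/4 + 2*y


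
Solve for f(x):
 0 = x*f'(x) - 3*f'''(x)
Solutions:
 f(x) = C1 + Integral(C2*airyai(3^(2/3)*x/3) + C3*airybi(3^(2/3)*x/3), x)


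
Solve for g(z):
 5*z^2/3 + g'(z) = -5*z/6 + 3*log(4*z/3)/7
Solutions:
 g(z) = C1 - 5*z^3/9 - 5*z^2/12 + 3*z*log(z)/7 - 3*z*log(3)/7 - 3*z/7 + 6*z*log(2)/7


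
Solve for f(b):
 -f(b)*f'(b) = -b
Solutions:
 f(b) = -sqrt(C1 + b^2)
 f(b) = sqrt(C1 + b^2)


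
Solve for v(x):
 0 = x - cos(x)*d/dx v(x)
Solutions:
 v(x) = C1 + Integral(x/cos(x), x)


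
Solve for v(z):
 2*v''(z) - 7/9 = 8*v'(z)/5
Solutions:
 v(z) = C1 + C2*exp(4*z/5) - 35*z/72


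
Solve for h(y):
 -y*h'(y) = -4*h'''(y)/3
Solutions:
 h(y) = C1 + Integral(C2*airyai(6^(1/3)*y/2) + C3*airybi(6^(1/3)*y/2), y)


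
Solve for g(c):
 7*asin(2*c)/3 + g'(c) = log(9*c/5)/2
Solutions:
 g(c) = C1 + c*log(c)/2 - 7*c*asin(2*c)/3 - c*log(5)/2 - c/2 + c*log(3) - 7*sqrt(1 - 4*c^2)/6


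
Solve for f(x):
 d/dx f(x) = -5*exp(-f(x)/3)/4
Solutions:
 f(x) = 3*log(C1 - 5*x/12)


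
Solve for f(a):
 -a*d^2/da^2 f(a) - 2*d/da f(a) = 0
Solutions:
 f(a) = C1 + C2/a


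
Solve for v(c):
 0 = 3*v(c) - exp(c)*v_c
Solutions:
 v(c) = C1*exp(-3*exp(-c))


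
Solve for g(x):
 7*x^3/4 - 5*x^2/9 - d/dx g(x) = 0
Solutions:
 g(x) = C1 + 7*x^4/16 - 5*x^3/27


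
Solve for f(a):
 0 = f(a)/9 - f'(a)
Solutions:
 f(a) = C1*exp(a/9)


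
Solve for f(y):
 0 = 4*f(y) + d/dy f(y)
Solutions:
 f(y) = C1*exp(-4*y)


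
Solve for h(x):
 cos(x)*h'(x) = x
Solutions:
 h(x) = C1 + Integral(x/cos(x), x)


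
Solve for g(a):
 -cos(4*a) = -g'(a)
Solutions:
 g(a) = C1 + sin(4*a)/4


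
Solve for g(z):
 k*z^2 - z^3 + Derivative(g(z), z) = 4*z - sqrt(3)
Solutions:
 g(z) = C1 - k*z^3/3 + z^4/4 + 2*z^2 - sqrt(3)*z


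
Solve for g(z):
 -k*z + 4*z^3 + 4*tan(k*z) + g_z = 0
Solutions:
 g(z) = C1 + k*z^2/2 - z^4 - 4*Piecewise((-log(cos(k*z))/k, Ne(k, 0)), (0, True))


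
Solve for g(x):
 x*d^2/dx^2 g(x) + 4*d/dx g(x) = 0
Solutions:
 g(x) = C1 + C2/x^3


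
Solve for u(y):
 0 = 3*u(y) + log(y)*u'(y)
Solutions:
 u(y) = C1*exp(-3*li(y))


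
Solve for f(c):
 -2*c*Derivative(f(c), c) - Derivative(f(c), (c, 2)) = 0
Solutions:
 f(c) = C1 + C2*erf(c)


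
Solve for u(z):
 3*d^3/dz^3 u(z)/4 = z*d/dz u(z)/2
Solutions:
 u(z) = C1 + Integral(C2*airyai(2^(1/3)*3^(2/3)*z/3) + C3*airybi(2^(1/3)*3^(2/3)*z/3), z)


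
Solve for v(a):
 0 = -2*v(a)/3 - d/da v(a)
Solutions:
 v(a) = C1*exp(-2*a/3)


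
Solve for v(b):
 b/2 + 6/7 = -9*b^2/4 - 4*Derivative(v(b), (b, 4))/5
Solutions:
 v(b) = C1 + C2*b + C3*b^2 + C4*b^3 - b^6/128 - b^5/192 - 5*b^4/112


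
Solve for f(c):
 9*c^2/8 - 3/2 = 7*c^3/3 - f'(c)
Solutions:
 f(c) = C1 + 7*c^4/12 - 3*c^3/8 + 3*c/2


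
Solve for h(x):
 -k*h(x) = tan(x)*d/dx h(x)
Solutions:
 h(x) = C1*exp(-k*log(sin(x)))


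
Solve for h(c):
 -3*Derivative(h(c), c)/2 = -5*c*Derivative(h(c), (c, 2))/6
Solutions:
 h(c) = C1 + C2*c^(14/5)


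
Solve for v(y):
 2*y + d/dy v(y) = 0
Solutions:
 v(y) = C1 - y^2


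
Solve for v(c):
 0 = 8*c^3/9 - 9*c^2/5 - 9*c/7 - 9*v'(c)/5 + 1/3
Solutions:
 v(c) = C1 + 10*c^4/81 - c^3/3 - 5*c^2/14 + 5*c/27


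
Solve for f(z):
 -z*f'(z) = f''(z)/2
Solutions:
 f(z) = C1 + C2*erf(z)


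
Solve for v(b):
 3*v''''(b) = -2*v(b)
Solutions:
 v(b) = (C1*sin(6^(3/4)*b/6) + C2*cos(6^(3/4)*b/6))*exp(-6^(3/4)*b/6) + (C3*sin(6^(3/4)*b/6) + C4*cos(6^(3/4)*b/6))*exp(6^(3/4)*b/6)


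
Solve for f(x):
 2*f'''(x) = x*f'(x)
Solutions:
 f(x) = C1 + Integral(C2*airyai(2^(2/3)*x/2) + C3*airybi(2^(2/3)*x/2), x)


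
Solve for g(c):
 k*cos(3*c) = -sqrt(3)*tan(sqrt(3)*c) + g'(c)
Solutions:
 g(c) = C1 + k*sin(3*c)/3 - log(cos(sqrt(3)*c))


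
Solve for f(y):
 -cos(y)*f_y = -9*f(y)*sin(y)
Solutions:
 f(y) = C1/cos(y)^9


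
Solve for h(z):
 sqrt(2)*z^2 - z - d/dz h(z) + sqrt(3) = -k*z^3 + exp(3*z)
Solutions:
 h(z) = C1 + k*z^4/4 + sqrt(2)*z^3/3 - z^2/2 + sqrt(3)*z - exp(3*z)/3


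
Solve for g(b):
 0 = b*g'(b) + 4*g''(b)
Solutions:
 g(b) = C1 + C2*erf(sqrt(2)*b/4)


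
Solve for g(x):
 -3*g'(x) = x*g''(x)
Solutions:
 g(x) = C1 + C2/x^2


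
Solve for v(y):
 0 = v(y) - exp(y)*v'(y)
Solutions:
 v(y) = C1*exp(-exp(-y))


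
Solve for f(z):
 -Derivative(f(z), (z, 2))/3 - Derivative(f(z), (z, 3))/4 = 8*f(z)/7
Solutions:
 f(z) = C1*exp(z*(-28 + 14*2^(2/3)*7^(1/3)/(27*sqrt(785) + 757)^(1/3) + 2^(1/3)*7^(2/3)*(27*sqrt(785) + 757)^(1/3))/63)*sin(14^(1/3)*sqrt(3)*z*(-7^(1/3)*(27*sqrt(785) + 757)^(1/3) + 14*2^(1/3)/(27*sqrt(785) + 757)^(1/3))/63) + C2*exp(z*(-28 + 14*2^(2/3)*7^(1/3)/(27*sqrt(785) + 757)^(1/3) + 2^(1/3)*7^(2/3)*(27*sqrt(785) + 757)^(1/3))/63)*cos(14^(1/3)*sqrt(3)*z*(-7^(1/3)*(27*sqrt(785) + 757)^(1/3) + 14*2^(1/3)/(27*sqrt(785) + 757)^(1/3))/63) + C3*exp(-2*z*(14*2^(2/3)*7^(1/3)/(27*sqrt(785) + 757)^(1/3) + 14 + 2^(1/3)*7^(2/3)*(27*sqrt(785) + 757)^(1/3))/63)


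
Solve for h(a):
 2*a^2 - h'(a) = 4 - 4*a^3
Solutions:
 h(a) = C1 + a^4 + 2*a^3/3 - 4*a


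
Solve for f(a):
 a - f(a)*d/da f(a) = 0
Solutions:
 f(a) = -sqrt(C1 + a^2)
 f(a) = sqrt(C1 + a^2)


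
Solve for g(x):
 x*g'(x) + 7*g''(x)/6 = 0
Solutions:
 g(x) = C1 + C2*erf(sqrt(21)*x/7)


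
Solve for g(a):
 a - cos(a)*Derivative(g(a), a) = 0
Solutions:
 g(a) = C1 + Integral(a/cos(a), a)


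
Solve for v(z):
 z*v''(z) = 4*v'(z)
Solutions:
 v(z) = C1 + C2*z^5


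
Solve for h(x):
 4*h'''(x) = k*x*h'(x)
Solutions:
 h(x) = C1 + Integral(C2*airyai(2^(1/3)*k^(1/3)*x/2) + C3*airybi(2^(1/3)*k^(1/3)*x/2), x)


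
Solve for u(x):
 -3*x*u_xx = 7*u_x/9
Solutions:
 u(x) = C1 + C2*x^(20/27)


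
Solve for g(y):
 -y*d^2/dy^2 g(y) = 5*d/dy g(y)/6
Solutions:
 g(y) = C1 + C2*y^(1/6)


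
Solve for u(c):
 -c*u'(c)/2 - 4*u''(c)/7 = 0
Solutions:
 u(c) = C1 + C2*erf(sqrt(7)*c/4)


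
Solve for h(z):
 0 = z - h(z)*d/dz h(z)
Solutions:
 h(z) = -sqrt(C1 + z^2)
 h(z) = sqrt(C1 + z^2)


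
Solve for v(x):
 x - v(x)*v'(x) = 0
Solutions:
 v(x) = -sqrt(C1 + x^2)
 v(x) = sqrt(C1 + x^2)


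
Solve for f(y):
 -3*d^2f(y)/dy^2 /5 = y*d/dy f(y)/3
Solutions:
 f(y) = C1 + C2*erf(sqrt(10)*y/6)


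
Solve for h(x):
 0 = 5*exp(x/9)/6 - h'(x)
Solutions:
 h(x) = C1 + 15*exp(x/9)/2


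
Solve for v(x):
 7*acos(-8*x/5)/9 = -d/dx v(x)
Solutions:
 v(x) = C1 - 7*x*acos(-8*x/5)/9 - 7*sqrt(25 - 64*x^2)/72


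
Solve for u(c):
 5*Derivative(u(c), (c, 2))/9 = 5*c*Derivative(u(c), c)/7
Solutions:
 u(c) = C1 + C2*erfi(3*sqrt(14)*c/14)


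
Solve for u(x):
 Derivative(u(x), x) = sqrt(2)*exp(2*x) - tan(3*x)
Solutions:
 u(x) = C1 + sqrt(2)*exp(2*x)/2 + log(cos(3*x))/3


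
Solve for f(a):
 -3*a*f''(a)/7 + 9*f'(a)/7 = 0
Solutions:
 f(a) = C1 + C2*a^4


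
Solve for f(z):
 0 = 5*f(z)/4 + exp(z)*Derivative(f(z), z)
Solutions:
 f(z) = C1*exp(5*exp(-z)/4)


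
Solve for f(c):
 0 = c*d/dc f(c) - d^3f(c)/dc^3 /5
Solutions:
 f(c) = C1 + Integral(C2*airyai(5^(1/3)*c) + C3*airybi(5^(1/3)*c), c)


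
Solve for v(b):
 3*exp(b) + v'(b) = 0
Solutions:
 v(b) = C1 - 3*exp(b)


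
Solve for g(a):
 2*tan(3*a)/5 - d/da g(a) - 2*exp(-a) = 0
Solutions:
 g(a) = C1 + log(tan(3*a)^2 + 1)/15 + 2*exp(-a)


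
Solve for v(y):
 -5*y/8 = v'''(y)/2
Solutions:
 v(y) = C1 + C2*y + C3*y^2 - 5*y^4/96


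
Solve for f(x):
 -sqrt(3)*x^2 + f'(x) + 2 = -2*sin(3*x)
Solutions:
 f(x) = C1 + sqrt(3)*x^3/3 - 2*x + 2*cos(3*x)/3


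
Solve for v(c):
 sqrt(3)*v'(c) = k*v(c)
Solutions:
 v(c) = C1*exp(sqrt(3)*c*k/3)


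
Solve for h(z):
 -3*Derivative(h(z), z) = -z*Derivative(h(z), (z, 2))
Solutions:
 h(z) = C1 + C2*z^4


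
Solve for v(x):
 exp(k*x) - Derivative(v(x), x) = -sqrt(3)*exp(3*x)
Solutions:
 v(x) = C1 + sqrt(3)*exp(3*x)/3 + exp(k*x)/k


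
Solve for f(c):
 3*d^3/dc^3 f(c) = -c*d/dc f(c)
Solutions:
 f(c) = C1 + Integral(C2*airyai(-3^(2/3)*c/3) + C3*airybi(-3^(2/3)*c/3), c)


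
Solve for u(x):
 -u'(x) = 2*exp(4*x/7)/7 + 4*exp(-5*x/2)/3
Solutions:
 u(x) = C1 - exp(4*x/7)/2 + 8*exp(-5*x/2)/15


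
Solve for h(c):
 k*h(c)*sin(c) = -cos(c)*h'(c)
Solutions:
 h(c) = C1*exp(k*log(cos(c)))


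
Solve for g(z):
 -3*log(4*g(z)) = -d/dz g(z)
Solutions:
 -Integral(1/(log(_y) + 2*log(2)), (_y, g(z)))/3 = C1 - z


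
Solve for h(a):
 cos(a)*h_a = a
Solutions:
 h(a) = C1 + Integral(a/cos(a), a)


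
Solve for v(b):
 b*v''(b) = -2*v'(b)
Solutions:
 v(b) = C1 + C2/b


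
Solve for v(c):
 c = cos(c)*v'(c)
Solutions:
 v(c) = C1 + Integral(c/cos(c), c)


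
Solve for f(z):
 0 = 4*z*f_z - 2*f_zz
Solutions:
 f(z) = C1 + C2*erfi(z)


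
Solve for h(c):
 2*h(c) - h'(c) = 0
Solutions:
 h(c) = C1*exp(2*c)


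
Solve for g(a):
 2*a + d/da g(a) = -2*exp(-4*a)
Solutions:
 g(a) = C1 - a^2 + exp(-4*a)/2


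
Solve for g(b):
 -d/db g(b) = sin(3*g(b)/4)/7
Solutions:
 b/7 + 2*log(cos(3*g(b)/4) - 1)/3 - 2*log(cos(3*g(b)/4) + 1)/3 = C1


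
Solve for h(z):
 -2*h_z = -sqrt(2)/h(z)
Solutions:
 h(z) = -sqrt(C1 + sqrt(2)*z)
 h(z) = sqrt(C1 + sqrt(2)*z)


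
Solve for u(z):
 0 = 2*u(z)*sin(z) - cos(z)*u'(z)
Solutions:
 u(z) = C1/cos(z)^2


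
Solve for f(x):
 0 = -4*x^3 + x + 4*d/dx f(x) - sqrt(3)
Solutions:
 f(x) = C1 + x^4/4 - x^2/8 + sqrt(3)*x/4


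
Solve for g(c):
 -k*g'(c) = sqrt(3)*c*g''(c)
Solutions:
 g(c) = C1 + c^(-sqrt(3)*re(k)/3 + 1)*(C2*sin(sqrt(3)*log(c)*Abs(im(k))/3) + C3*cos(sqrt(3)*log(c)*im(k)/3))


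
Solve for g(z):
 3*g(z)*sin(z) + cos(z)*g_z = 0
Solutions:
 g(z) = C1*cos(z)^3


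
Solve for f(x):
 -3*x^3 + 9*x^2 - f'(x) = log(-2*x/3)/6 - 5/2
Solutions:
 f(x) = C1 - 3*x^4/4 + 3*x^3 - x*log(-x)/6 + x*(-log(2) + log(3) + 16)/6


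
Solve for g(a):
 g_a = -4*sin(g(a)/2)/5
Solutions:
 4*a/5 + log(cos(g(a)/2) - 1) - log(cos(g(a)/2) + 1) = C1


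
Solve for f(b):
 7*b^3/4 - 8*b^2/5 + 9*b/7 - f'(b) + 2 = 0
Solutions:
 f(b) = C1 + 7*b^4/16 - 8*b^3/15 + 9*b^2/14 + 2*b


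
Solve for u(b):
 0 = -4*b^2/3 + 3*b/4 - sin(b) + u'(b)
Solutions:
 u(b) = C1 + 4*b^3/9 - 3*b^2/8 - cos(b)


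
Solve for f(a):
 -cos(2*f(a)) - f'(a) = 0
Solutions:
 f(a) = -asin((C1 + exp(4*a))/(C1 - exp(4*a)))/2 + pi/2
 f(a) = asin((C1 + exp(4*a))/(C1 - exp(4*a)))/2


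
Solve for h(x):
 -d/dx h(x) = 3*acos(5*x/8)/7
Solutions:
 h(x) = C1 - 3*x*acos(5*x/8)/7 + 3*sqrt(64 - 25*x^2)/35


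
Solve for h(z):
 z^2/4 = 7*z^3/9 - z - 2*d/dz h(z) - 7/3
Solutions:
 h(z) = C1 + 7*z^4/72 - z^3/24 - z^2/4 - 7*z/6


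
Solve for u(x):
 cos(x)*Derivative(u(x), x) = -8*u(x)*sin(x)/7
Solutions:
 u(x) = C1*cos(x)^(8/7)


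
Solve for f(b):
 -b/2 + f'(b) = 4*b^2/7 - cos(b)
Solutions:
 f(b) = C1 + 4*b^3/21 + b^2/4 - sin(b)


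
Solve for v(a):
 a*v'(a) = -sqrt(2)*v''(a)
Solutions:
 v(a) = C1 + C2*erf(2^(1/4)*a/2)


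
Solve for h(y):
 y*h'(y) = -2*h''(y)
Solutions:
 h(y) = C1 + C2*erf(y/2)


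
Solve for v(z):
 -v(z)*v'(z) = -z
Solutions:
 v(z) = -sqrt(C1 + z^2)
 v(z) = sqrt(C1 + z^2)


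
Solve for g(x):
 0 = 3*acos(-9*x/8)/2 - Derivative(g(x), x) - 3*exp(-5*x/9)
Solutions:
 g(x) = C1 + 3*x*acos(-9*x/8)/2 + sqrt(64 - 81*x^2)/6 + 27*exp(-5*x/9)/5


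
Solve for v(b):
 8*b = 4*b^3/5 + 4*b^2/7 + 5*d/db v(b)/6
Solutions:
 v(b) = C1 - 6*b^4/25 - 8*b^3/35 + 24*b^2/5


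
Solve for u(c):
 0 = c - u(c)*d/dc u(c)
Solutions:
 u(c) = -sqrt(C1 + c^2)
 u(c) = sqrt(C1 + c^2)


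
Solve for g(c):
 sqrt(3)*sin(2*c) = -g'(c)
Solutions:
 g(c) = C1 + sqrt(3)*cos(2*c)/2


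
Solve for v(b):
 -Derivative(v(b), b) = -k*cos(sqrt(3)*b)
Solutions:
 v(b) = C1 + sqrt(3)*k*sin(sqrt(3)*b)/3


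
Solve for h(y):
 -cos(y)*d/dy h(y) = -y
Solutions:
 h(y) = C1 + Integral(y/cos(y), y)


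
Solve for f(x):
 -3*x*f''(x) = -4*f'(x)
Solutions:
 f(x) = C1 + C2*x^(7/3)


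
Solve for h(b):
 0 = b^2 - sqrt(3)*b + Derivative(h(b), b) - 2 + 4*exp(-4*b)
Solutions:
 h(b) = C1 - b^3/3 + sqrt(3)*b^2/2 + 2*b + exp(-4*b)


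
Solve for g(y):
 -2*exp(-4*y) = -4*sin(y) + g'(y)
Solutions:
 g(y) = C1 - 4*cos(y) + exp(-4*y)/2


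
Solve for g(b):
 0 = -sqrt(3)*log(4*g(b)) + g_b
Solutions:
 -sqrt(3)*Integral(1/(log(_y) + 2*log(2)), (_y, g(b)))/3 = C1 - b


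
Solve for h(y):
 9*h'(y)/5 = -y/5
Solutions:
 h(y) = C1 - y^2/18


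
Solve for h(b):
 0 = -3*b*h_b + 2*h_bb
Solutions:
 h(b) = C1 + C2*erfi(sqrt(3)*b/2)


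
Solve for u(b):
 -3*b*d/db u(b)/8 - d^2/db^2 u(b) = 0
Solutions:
 u(b) = C1 + C2*erf(sqrt(3)*b/4)


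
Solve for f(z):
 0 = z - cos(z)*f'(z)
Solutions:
 f(z) = C1 + Integral(z/cos(z), z)


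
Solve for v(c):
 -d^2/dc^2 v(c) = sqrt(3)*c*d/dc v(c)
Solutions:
 v(c) = C1 + C2*erf(sqrt(2)*3^(1/4)*c/2)


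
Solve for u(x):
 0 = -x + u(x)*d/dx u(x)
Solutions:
 u(x) = -sqrt(C1 + x^2)
 u(x) = sqrt(C1 + x^2)


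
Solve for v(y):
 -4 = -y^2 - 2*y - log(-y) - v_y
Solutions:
 v(y) = C1 - y^3/3 - y^2 - y*log(-y) + 5*y


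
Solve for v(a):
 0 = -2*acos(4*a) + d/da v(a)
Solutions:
 v(a) = C1 + 2*a*acos(4*a) - sqrt(1 - 16*a^2)/2


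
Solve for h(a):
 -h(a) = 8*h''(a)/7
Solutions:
 h(a) = C1*sin(sqrt(14)*a/4) + C2*cos(sqrt(14)*a/4)


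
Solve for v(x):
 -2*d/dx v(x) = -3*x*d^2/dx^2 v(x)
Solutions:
 v(x) = C1 + C2*x^(5/3)


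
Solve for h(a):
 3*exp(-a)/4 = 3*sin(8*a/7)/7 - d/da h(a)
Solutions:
 h(a) = C1 - 3*cos(8*a/7)/8 + 3*exp(-a)/4


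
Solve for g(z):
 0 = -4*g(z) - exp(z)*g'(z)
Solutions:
 g(z) = C1*exp(4*exp(-z))


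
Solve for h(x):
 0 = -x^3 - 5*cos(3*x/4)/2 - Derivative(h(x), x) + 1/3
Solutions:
 h(x) = C1 - x^4/4 + x/3 - 10*sin(3*x/4)/3


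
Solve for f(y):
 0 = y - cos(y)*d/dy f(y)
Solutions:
 f(y) = C1 + Integral(y/cos(y), y)


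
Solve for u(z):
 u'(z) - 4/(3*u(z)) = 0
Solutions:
 u(z) = -sqrt(C1 + 24*z)/3
 u(z) = sqrt(C1 + 24*z)/3


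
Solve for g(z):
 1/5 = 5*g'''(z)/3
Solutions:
 g(z) = C1 + C2*z + C3*z^2 + z^3/50


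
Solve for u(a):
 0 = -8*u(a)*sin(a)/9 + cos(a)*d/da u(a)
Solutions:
 u(a) = C1/cos(a)^(8/9)


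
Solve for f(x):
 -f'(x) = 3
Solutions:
 f(x) = C1 - 3*x


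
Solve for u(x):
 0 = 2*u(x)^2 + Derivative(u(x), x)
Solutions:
 u(x) = 1/(C1 + 2*x)


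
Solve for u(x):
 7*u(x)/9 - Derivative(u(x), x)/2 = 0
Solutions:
 u(x) = C1*exp(14*x/9)


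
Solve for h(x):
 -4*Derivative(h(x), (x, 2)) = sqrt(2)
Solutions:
 h(x) = C1 + C2*x - sqrt(2)*x^2/8


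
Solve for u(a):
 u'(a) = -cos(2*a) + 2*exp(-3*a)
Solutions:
 u(a) = C1 - sin(2*a)/2 - 2*exp(-3*a)/3


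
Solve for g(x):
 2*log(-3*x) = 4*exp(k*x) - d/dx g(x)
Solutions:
 g(x) = C1 - 2*x*log(-x) + 2*x*(1 - log(3)) + Piecewise((4*exp(k*x)/k, Ne(k, 0)), (4*x, True))


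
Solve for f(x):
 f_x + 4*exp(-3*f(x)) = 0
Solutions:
 f(x) = log(C1 - 12*x)/3
 f(x) = log((-3^(1/3) - 3^(5/6)*I)*(C1 - 4*x)^(1/3)/2)
 f(x) = log((-3^(1/3) + 3^(5/6)*I)*(C1 - 4*x)^(1/3)/2)


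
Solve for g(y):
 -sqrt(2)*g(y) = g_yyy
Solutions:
 g(y) = C3*exp(-2^(1/6)*y) + (C1*sin(2^(1/6)*sqrt(3)*y/2) + C2*cos(2^(1/6)*sqrt(3)*y/2))*exp(2^(1/6)*y/2)


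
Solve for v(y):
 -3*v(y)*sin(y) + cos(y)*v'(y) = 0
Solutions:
 v(y) = C1/cos(y)^3


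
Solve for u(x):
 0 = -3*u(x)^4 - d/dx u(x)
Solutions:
 u(x) = (-3^(2/3) - 3*3^(1/6)*I)*(1/(C1 + 3*x))^(1/3)/6
 u(x) = (-3^(2/3) + 3*3^(1/6)*I)*(1/(C1 + 3*x))^(1/3)/6
 u(x) = (1/(C1 + 9*x))^(1/3)


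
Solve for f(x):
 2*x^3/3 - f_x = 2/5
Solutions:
 f(x) = C1 + x^4/6 - 2*x/5


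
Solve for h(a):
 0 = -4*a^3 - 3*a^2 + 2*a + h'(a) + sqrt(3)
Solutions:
 h(a) = C1 + a^4 + a^3 - a^2 - sqrt(3)*a


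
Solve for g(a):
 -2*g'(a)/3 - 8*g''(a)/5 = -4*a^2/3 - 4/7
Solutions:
 g(a) = C1 + C2*exp(-5*a/12) + 2*a^3/3 - 24*a^2/5 + 4182*a/175


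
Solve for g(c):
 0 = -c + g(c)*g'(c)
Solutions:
 g(c) = -sqrt(C1 + c^2)
 g(c) = sqrt(C1 + c^2)


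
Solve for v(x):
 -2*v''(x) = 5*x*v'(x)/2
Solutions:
 v(x) = C1 + C2*erf(sqrt(10)*x/4)


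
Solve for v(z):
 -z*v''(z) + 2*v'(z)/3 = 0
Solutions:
 v(z) = C1 + C2*z^(5/3)


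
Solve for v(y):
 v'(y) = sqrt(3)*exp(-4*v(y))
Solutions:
 v(y) = log(-I*(C1 + 4*sqrt(3)*y)^(1/4))
 v(y) = log(I*(C1 + 4*sqrt(3)*y)^(1/4))
 v(y) = log(-(C1 + 4*sqrt(3)*y)^(1/4))
 v(y) = log(C1 + 4*sqrt(3)*y)/4


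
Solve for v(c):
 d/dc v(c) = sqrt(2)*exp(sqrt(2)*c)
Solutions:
 v(c) = C1 + exp(sqrt(2)*c)


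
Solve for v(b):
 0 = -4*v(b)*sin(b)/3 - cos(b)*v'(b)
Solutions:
 v(b) = C1*cos(b)^(4/3)


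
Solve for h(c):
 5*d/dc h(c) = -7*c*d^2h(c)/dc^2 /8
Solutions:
 h(c) = C1 + C2/c^(33/7)


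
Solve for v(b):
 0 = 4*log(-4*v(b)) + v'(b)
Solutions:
 Integral(1/(log(-_y) + 2*log(2)), (_y, v(b)))/4 = C1 - b


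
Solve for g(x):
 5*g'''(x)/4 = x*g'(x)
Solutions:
 g(x) = C1 + Integral(C2*airyai(10^(2/3)*x/5) + C3*airybi(10^(2/3)*x/5), x)


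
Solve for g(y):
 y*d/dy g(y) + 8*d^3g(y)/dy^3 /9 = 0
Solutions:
 g(y) = C1 + Integral(C2*airyai(-3^(2/3)*y/2) + C3*airybi(-3^(2/3)*y/2), y)


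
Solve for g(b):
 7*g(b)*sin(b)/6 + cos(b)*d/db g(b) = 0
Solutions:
 g(b) = C1*cos(b)^(7/6)


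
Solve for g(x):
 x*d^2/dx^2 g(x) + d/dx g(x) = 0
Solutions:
 g(x) = C1 + C2*log(x)


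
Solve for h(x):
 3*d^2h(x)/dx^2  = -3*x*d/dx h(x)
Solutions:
 h(x) = C1 + C2*erf(sqrt(2)*x/2)


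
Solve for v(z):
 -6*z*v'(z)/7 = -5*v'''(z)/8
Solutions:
 v(z) = C1 + Integral(C2*airyai(2*35^(2/3)*6^(1/3)*z/35) + C3*airybi(2*35^(2/3)*6^(1/3)*z/35), z)


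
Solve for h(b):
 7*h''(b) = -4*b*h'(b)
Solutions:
 h(b) = C1 + C2*erf(sqrt(14)*b/7)


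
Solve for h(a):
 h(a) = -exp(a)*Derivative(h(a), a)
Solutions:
 h(a) = C1*exp(exp(-a))


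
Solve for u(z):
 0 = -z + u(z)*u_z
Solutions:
 u(z) = -sqrt(C1 + z^2)
 u(z) = sqrt(C1 + z^2)


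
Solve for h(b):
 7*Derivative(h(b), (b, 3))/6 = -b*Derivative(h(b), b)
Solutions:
 h(b) = C1 + Integral(C2*airyai(-6^(1/3)*7^(2/3)*b/7) + C3*airybi(-6^(1/3)*7^(2/3)*b/7), b)


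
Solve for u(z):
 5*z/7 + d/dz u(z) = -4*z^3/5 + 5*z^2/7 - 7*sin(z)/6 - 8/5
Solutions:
 u(z) = C1 - z^4/5 + 5*z^3/21 - 5*z^2/14 - 8*z/5 + 7*cos(z)/6


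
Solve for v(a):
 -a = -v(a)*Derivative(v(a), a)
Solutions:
 v(a) = -sqrt(C1 + a^2)
 v(a) = sqrt(C1 + a^2)


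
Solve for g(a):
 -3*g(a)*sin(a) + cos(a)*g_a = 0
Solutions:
 g(a) = C1/cos(a)^3


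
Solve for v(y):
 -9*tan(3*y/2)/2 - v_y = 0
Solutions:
 v(y) = C1 + 3*log(cos(3*y/2))


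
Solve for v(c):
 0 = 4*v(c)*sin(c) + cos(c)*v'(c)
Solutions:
 v(c) = C1*cos(c)^4


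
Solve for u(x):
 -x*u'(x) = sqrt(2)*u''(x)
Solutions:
 u(x) = C1 + C2*erf(2^(1/4)*x/2)


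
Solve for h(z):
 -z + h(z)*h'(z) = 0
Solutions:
 h(z) = -sqrt(C1 + z^2)
 h(z) = sqrt(C1 + z^2)


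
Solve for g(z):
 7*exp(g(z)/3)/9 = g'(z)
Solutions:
 g(z) = 3*log(-1/(C1 + 7*z)) + 9*log(3)


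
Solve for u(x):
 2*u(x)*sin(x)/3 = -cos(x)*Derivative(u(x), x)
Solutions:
 u(x) = C1*cos(x)^(2/3)


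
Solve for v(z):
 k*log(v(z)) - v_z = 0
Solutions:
 li(v(z)) = C1 + k*z


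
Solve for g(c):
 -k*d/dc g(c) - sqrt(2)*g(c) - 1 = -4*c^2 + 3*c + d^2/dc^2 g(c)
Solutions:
 g(c) = C1*exp(c*(-k + sqrt(k^2 - 4*sqrt(2)))/2) + C2*exp(-c*(k + sqrt(k^2 - 4*sqrt(2)))/2) + 2*sqrt(2)*c^2 - 4*c*k - 3*sqrt(2)*c/2 + 2*sqrt(2)*k^2 + 3*k/2 - 4 - sqrt(2)/2


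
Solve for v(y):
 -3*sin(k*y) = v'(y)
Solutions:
 v(y) = C1 + 3*cos(k*y)/k


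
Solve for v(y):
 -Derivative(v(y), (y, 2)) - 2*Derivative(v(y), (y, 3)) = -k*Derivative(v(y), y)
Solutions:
 v(y) = C1 + C2*exp(y*(sqrt(8*k + 1) - 1)/4) + C3*exp(-y*(sqrt(8*k + 1) + 1)/4)


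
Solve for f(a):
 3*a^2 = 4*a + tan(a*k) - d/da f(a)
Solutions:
 f(a) = C1 - a^3 + 2*a^2 + Piecewise((-log(cos(a*k))/k, Ne(k, 0)), (0, True))


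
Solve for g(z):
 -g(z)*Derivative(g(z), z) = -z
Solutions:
 g(z) = -sqrt(C1 + z^2)
 g(z) = sqrt(C1 + z^2)


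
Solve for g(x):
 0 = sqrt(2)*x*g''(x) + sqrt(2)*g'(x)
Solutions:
 g(x) = C1 + C2*log(x)


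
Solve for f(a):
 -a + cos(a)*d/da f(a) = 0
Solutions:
 f(a) = C1 + Integral(a/cos(a), a)


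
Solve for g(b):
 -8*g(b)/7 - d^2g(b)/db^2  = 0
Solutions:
 g(b) = C1*sin(2*sqrt(14)*b/7) + C2*cos(2*sqrt(14)*b/7)


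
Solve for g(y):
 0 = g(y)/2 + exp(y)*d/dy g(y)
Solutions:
 g(y) = C1*exp(exp(-y)/2)


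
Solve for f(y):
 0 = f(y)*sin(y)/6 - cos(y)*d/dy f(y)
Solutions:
 f(y) = C1/cos(y)^(1/6)


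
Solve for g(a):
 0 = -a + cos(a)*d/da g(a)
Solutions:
 g(a) = C1 + Integral(a/cos(a), a)


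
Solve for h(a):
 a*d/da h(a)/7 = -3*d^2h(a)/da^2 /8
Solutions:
 h(a) = C1 + C2*erf(2*sqrt(21)*a/21)


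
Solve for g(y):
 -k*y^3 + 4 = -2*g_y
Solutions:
 g(y) = C1 + k*y^4/8 - 2*y


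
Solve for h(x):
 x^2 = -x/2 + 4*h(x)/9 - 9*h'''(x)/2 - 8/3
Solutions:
 h(x) = C3*exp(2*3^(2/3)*x/9) + 9*x^2/4 + 9*x/8 + (C1*sin(3^(1/6)*x/3) + C2*cos(3^(1/6)*x/3))*exp(-3^(2/3)*x/9) + 6


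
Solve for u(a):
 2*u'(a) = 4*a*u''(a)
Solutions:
 u(a) = C1 + C2*a^(3/2)


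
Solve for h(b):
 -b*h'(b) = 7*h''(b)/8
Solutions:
 h(b) = C1 + C2*erf(2*sqrt(7)*b/7)


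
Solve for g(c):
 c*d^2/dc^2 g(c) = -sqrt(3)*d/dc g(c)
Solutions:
 g(c) = C1 + C2*c^(1 - sqrt(3))


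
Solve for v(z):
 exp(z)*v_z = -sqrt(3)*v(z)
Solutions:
 v(z) = C1*exp(sqrt(3)*exp(-z))


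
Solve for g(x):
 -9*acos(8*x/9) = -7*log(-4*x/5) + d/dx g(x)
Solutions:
 g(x) = C1 + 7*x*log(-x) - 9*x*acos(8*x/9) - 7*x*log(5) - 7*x + 14*x*log(2) + 9*sqrt(81 - 64*x^2)/8


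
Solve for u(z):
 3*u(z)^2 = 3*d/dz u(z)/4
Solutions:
 u(z) = -1/(C1 + 4*z)


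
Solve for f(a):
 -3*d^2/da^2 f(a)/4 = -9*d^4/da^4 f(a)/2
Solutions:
 f(a) = C1 + C2*a + C3*exp(-sqrt(6)*a/6) + C4*exp(sqrt(6)*a/6)


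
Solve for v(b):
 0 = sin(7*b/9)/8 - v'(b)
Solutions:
 v(b) = C1 - 9*cos(7*b/9)/56


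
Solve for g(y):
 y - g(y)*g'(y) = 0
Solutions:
 g(y) = -sqrt(C1 + y^2)
 g(y) = sqrt(C1 + y^2)


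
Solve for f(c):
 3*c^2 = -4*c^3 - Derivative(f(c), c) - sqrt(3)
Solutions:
 f(c) = C1 - c^4 - c^3 - sqrt(3)*c


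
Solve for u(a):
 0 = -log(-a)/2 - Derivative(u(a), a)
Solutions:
 u(a) = C1 - a*log(-a)/2 + a/2


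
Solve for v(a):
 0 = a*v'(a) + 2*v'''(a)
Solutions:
 v(a) = C1 + Integral(C2*airyai(-2^(2/3)*a/2) + C3*airybi(-2^(2/3)*a/2), a)


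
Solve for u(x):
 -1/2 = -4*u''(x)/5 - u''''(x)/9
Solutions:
 u(x) = C1 + C2*x + C3*sin(6*sqrt(5)*x/5) + C4*cos(6*sqrt(5)*x/5) + 5*x^2/16


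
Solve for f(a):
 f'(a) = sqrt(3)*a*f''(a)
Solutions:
 f(a) = C1 + C2*a^(sqrt(3)/3 + 1)


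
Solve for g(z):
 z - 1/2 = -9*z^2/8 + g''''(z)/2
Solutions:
 g(z) = C1 + C2*z + C3*z^2 + C4*z^3 + z^6/160 + z^5/60 - z^4/24


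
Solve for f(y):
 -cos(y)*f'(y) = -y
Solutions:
 f(y) = C1 + Integral(y/cos(y), y)


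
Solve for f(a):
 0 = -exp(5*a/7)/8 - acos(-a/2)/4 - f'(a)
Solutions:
 f(a) = C1 - a*acos(-a/2)/4 - sqrt(4 - a^2)/4 - 7*exp(5*a/7)/40


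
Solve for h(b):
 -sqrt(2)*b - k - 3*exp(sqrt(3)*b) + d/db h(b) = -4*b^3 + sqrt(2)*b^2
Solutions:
 h(b) = C1 - b^4 + sqrt(2)*b^3/3 + sqrt(2)*b^2/2 + b*k + sqrt(3)*exp(sqrt(3)*b)


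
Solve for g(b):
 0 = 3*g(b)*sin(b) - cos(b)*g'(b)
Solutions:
 g(b) = C1/cos(b)^3


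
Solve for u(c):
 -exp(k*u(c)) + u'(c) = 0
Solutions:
 u(c) = Piecewise((log(-1/(C1*k + c*k))/k, Ne(k, 0)), (nan, True))
 u(c) = Piecewise((C1 + c, Eq(k, 0)), (nan, True))


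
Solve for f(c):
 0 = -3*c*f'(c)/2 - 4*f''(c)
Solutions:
 f(c) = C1 + C2*erf(sqrt(3)*c/4)


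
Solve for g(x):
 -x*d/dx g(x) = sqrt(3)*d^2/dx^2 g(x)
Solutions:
 g(x) = C1 + C2*erf(sqrt(2)*3^(3/4)*x/6)


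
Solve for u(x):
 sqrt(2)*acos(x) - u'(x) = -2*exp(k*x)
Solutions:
 u(x) = C1 + sqrt(2)*(x*acos(x) - sqrt(1 - x^2)) + 2*Piecewise((exp(k*x)/k, Ne(k, 0)), (x, True))


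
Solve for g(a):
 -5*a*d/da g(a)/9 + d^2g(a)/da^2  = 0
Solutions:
 g(a) = C1 + C2*erfi(sqrt(10)*a/6)


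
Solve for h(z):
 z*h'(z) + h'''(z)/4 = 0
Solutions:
 h(z) = C1 + Integral(C2*airyai(-2^(2/3)*z) + C3*airybi(-2^(2/3)*z), z)


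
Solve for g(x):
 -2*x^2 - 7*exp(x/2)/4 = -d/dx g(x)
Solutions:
 g(x) = C1 + 2*x^3/3 + 7*exp(x/2)/2


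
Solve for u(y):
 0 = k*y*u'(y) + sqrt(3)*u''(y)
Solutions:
 u(y) = Piecewise((-sqrt(2)*3^(1/4)*sqrt(pi)*C1*erf(sqrt(2)*3^(3/4)*sqrt(k)*y/6)/(2*sqrt(k)) - C2, (k > 0) | (k < 0)), (-C1*y - C2, True))


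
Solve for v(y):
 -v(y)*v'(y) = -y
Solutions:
 v(y) = -sqrt(C1 + y^2)
 v(y) = sqrt(C1 + y^2)


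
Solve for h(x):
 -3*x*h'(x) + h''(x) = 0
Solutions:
 h(x) = C1 + C2*erfi(sqrt(6)*x/2)


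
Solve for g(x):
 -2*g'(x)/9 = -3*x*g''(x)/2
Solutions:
 g(x) = C1 + C2*x^(31/27)


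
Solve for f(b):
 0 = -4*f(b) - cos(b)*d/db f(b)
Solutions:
 f(b) = C1*(sin(b)^2 - 2*sin(b) + 1)/(sin(b)^2 + 2*sin(b) + 1)
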